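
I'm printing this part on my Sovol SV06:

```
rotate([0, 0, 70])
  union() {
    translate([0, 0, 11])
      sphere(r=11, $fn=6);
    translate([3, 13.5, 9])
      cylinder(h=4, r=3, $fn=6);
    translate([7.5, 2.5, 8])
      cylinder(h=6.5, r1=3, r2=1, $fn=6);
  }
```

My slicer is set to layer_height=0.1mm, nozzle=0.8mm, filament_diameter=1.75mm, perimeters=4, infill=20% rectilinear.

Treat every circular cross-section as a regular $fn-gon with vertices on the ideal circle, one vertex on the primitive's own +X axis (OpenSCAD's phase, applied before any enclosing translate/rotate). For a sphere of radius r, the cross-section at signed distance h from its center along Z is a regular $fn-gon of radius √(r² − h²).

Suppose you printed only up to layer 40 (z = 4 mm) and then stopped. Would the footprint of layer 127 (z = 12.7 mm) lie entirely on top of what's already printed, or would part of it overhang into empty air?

Compare the two slices. At z = 4: the sphere: section is a regular 6-gon, circumradius = √(r²−h²) = √(11²−7²) = 8.485 (area = (6/2)·8.485²·sin(360°/6) = 187.06 mm²); the cylinder at (3, 13.5) is absent (z outside [9, 13]); the cone at (7.5, 2.5) is not intersected at this z (z outside [8, 14.5]); Merging all regions: only the r=11 sphere is present, so the union is just that shape — area = 187.06 mm²; (whole slice rotated 70° about Z — lengths, areas and connectivity unchanged). At z = 12.7: the r=11 sphere slices to a regular 6-gon of circumradius 10.868 (√(r²−h²) with h=1.7 from center) (area = (6/2)·10.868²·sin(360°/6) = 306.86 mm²); the cylinder at (3, 13.5): section is a regular 6-gon, circumradius r=3 (area = (6/2)·3.000²·sin(360°/6) = 23.38 mm²); the cone at (7.5, 2.5): at t=0.723 of its height the radius interpolates to r₁+(r₂−r₁)t = 1.554, giving a regular 6-gon of that circumradius (area = (6/2)·1.554²·sin(360°/6) = 6.27 mm²); Taking the union: the regions partially overlap — summed areas 336.51 mm² minus the doubly-counted overlap 6.27 mm² gives 330.24 mm² — area = 330.24 mm²; (rotated 70° about Z; rotation is an isometry so areas/perimeters/island counts are preserved). Checking containment: at z = 12.7 the cross-section extends beyond the z = 4 cross-section by about 143.18 mm².

part overhangs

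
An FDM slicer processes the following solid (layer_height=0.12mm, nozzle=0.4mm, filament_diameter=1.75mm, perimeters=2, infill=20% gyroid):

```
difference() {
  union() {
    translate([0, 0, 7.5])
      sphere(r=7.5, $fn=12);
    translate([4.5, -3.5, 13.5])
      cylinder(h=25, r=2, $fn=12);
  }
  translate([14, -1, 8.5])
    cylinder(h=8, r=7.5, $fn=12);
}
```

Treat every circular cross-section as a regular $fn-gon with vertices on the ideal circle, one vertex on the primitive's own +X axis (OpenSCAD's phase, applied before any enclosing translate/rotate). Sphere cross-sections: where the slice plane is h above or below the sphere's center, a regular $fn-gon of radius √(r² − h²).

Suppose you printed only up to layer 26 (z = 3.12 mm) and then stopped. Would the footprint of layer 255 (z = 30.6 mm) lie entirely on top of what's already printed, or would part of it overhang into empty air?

Compare the two slices. At z = 3.12: the r=7.5 sphere contributes a regular 12-gon of circumradius √(7.5²−4.38²) = 6.088 (area = (12/2)·6.088²·sin(360°/12) = 111.20 mm²); the cylinder at (4.5, -3.5) is not intersected at this z (z outside [13.5, 38.5]); Combining (union): only the r=7.5 sphere is present, so the union is just that shape — area = 111.20 mm²; the cylinder at (14, -1) is absent (z outside [8.5, 16.5]); Taking the first minus the rest: none of the subtracted shapes is present at this height, so that combined region is unchanged — area = 111.20 mm². At z = 30.6: the sphere is absent (|z−center|=23.100 > r=7.5); the r=2 cylinder at (4.5, -3.5) contributes a regular 12-gon of circumradius 2 (area = (12/2)·2.000²·sin(360°/12) = 12.00 mm²); Merging all regions: only the r=2 cylinder at (4.5, -3.5) is present, so the union is just that shape — area = 12.00 mm²; the cylinder at (14, -1) does not reach this height (z outside [8.5, 16.5]); Subtracting the remaining from the first: none of the subtracted shapes is present at this height, so the result so far is unchanged — area = 12.00 mm². Checking containment: at z = 30.6 the cross-section extends beyond the z = 3.12 cross-section by about 5.46 mm².

part overhangs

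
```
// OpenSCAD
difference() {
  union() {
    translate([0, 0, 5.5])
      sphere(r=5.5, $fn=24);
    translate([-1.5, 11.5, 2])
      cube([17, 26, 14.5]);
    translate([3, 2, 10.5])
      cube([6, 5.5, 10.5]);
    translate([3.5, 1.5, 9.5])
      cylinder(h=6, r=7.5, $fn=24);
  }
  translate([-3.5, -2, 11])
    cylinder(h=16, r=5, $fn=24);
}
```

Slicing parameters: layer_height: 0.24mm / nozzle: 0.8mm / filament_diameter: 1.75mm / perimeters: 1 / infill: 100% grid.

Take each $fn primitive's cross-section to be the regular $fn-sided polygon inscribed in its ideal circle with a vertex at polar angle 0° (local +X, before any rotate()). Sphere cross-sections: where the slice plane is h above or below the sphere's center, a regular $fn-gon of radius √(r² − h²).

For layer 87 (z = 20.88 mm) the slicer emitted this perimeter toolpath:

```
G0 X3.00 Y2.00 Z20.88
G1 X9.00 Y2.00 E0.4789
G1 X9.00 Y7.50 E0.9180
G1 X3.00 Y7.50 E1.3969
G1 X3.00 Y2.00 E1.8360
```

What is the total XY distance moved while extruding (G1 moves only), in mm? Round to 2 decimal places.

Sum the Euclidean lengths of each G1 segment: total = 23.00 mm.

23.00 mm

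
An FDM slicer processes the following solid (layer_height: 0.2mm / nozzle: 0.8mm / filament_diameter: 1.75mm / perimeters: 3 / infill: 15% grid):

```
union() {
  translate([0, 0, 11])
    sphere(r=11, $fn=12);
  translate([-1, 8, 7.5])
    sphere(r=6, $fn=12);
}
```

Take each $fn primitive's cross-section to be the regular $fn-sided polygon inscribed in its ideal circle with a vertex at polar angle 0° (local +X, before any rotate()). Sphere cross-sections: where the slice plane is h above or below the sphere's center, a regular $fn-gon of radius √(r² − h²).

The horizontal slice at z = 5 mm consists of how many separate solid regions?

1

At z = 5 mm: the sphere: section is a regular 12-gon, circumradius = √(r²−h²) = √(11²−6²) = 9.220; the r=6 sphere at (-1, 8) slices to a regular 12-gon of circumradius 5.454 (√(r²−h²) with h=2.5 from center); Combining (union): the regions partially overlap (shared area 48.81 mm²), so overlapping operands fuse into one piece — 1 connected region. The result has 1 disconnected region.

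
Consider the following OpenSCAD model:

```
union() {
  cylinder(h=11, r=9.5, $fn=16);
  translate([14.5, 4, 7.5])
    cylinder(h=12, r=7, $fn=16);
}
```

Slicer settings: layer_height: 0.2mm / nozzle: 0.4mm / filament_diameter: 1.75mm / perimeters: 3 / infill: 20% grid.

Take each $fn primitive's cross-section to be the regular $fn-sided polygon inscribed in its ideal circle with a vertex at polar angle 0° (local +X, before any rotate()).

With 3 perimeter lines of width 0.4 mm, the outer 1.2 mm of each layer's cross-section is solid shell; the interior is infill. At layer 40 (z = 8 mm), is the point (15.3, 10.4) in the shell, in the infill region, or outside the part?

shell

At z = 8 mm: the cylinder: section is a regular 16-gon, circumradius r=9.5; the r=7 cylinder at (14.5, 4) contributes a regular 16-gon of circumradius 7; Taking the union: the regions partially overlap (shared area 5.19 mm²), so overlapping operands fuse into one piece — 1 connected region. Overall, the cross-section is a single solid region. The nearest boundary edge runs (14.50, 11.00)→(17.18, 10.47); distance from the point to it = 0.43 mm. The point is inside the cross-section, 0.43 mm from the nearest boundary — within the 1.2 mm shell band (3 × 0.4).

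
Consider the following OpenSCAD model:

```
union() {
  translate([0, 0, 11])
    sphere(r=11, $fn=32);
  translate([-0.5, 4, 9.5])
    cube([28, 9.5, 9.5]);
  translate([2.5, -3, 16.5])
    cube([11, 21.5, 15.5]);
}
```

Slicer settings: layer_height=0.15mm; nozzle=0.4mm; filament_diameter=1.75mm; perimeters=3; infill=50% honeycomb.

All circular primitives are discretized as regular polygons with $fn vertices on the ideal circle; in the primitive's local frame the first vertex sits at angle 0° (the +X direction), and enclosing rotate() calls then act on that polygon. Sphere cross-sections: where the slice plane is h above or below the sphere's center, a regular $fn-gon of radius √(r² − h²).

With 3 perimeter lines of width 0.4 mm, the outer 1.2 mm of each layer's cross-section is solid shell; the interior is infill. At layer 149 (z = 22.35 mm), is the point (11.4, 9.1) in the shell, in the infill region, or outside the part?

At z = 22.35 mm: the sphere is absent (|z−center|=11.350 > r=11); the cube at (-0.5, 4) is absent (z outside [9.5, 19]); the 11×21.5 cube at (2.5, -3) contributes its full rectangle; Combining (union): only the 11×21.5 cube at (2.5, -3) is present, so the union is just that shape — 1 connected region. Overall, the cross-section is a single solid region. The nearest boundary edge runs (13.50, -3.00)→(13.50, 18.50); distance from the point to it = 2.10 mm. The point is inside the cross-section and 2.10 mm from the nearest boundary — more than the 1.2 mm shell width (3 × 0.4), so it's in the infill interior.

infill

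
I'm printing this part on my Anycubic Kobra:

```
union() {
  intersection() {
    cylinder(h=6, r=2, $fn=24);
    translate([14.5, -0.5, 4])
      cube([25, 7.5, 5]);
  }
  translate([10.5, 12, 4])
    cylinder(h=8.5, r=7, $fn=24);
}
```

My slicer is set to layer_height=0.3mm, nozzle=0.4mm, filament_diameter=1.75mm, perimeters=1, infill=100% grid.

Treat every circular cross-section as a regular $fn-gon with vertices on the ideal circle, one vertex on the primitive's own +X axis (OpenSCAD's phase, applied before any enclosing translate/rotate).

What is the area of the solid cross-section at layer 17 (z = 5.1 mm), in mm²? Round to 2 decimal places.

At z = 5.1 mm: the cylinder: section is a regular 24-gon, circumradius r=2 (area = (24/2)·2.000²·sin(360°/24) = 12.42 mm²); the cube at (14.5, -0.5) (footprint 25×7.5) is included at this height (area 187.50 mm²); After intersecting: the 25×7.5 cube at (14.5, -0.5) does not overlap the r=2 cylinder (empty) — nothing remains; the r=7 cylinder at (10.5, 12) gives a regular 24-gon of circumradius 7 (constant along its height) (area = (24/2)·7.000²·sin(360°/24) = 152.19 mm²); Merging all regions: only the r=7 cylinder at (10.5, 12) is present, so the union is just that shape — area = 152.19 mm². Overall, the cross-section is a single solid region. Net area = 152.19 mm².

152.19 mm²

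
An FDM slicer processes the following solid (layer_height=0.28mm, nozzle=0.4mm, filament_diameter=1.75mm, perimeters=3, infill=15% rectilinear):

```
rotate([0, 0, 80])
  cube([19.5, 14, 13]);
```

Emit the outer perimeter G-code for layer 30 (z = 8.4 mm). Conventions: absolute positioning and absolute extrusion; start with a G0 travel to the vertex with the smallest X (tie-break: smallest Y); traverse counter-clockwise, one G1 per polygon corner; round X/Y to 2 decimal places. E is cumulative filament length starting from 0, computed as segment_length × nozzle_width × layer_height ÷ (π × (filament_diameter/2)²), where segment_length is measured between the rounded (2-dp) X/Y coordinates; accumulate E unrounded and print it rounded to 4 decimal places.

At z = 8.4 mm: the cube is present — its section is the full 19.5×14 rectangle; (rotated 80° about Z; rotation is an isometry so areas/perimeters/island counts are preserved). The outline is a single polygon with 4 vertices. Extrusion per mm of travel: 0.4 × 0.28 / (π × 0.875²) = 0.046564. Accumulating E over each segment gives final E = 3.1197.

G0 X-13.79 Y2.43 Z8.40
G1 X0.00 Y0.00 E0.6520
G1 X3.39 Y19.20 E1.5599
G1 X-10.40 Y21.63 E2.2119
G1 X-13.79 Y2.43 E3.1197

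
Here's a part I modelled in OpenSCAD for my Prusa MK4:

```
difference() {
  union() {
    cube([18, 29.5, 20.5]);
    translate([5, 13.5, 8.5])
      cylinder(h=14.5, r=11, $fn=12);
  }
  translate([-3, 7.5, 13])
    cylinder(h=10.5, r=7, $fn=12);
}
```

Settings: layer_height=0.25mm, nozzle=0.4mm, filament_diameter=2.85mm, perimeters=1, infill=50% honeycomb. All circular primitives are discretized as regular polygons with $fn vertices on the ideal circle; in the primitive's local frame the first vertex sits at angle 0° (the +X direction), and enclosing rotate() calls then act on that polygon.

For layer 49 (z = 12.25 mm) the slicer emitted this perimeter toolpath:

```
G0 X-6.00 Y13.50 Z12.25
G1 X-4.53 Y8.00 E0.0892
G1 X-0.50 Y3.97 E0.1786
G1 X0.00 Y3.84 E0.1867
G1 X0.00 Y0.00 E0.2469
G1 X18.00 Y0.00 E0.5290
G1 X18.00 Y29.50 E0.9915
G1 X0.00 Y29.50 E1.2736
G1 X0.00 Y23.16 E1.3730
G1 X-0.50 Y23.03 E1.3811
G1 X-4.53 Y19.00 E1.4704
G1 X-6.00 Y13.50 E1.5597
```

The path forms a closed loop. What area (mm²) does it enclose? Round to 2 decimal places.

609.25 mm²

Apply the shoelace formula to the sequence of (X, Y) vertices; enclosed area = 609.25 mm².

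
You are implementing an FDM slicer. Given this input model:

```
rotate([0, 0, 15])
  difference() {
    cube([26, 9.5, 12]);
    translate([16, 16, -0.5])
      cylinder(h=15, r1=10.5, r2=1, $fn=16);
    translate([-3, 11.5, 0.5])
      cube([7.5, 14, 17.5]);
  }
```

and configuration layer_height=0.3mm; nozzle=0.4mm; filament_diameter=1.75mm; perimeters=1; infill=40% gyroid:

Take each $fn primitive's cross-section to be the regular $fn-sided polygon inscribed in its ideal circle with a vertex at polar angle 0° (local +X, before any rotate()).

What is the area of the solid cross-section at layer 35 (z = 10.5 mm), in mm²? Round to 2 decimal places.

At z = 10.5 mm: the 26×9.5 cube contributes its full rectangle (area 247.00 mm²); the cone at (16, 16) (r1=10.5→r2=1) has section circumradius 3.533 here — a regular 16-gon (area = (16/2)·3.533²·sin(360°/16) = 38.22 mm²); the cube at (-3, 11.5) is present — its section is the full 7.5×14 rectangle (area 105.00 mm²); Subtracting the remaining from the first: starting from the 26×9.5 cube (247.00 mm²), the cone at (16, 16) misses the remaining region (no effect); the 7.5×14 cube at (-3, 11.5) misses the remaining region (no effect) — area = 247.00 mm²; (whole slice rotated 15° about Z — lengths, areas and connectivity unchanged). Overall, the cross-section is a single solid region. Net area = 247.00 mm².

247.00 mm²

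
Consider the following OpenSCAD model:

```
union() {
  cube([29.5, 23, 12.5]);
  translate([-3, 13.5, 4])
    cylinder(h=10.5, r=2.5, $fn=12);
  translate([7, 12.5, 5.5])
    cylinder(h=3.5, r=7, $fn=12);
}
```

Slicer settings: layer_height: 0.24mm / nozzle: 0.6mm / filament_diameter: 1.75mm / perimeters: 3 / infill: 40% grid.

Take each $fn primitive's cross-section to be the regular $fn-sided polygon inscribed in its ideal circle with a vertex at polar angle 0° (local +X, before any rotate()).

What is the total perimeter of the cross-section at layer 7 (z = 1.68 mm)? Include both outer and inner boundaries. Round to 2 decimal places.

At z = 1.68 mm: the cube (footprint 29.5×23) is included at this height (perimeter 105.00 mm); the cylinder at (-3, 13.5) is absent (z outside [4, 14.5]); the cylinder at (7, 12.5) does not reach this height (z outside [5.5, 9]); Combining (union): only the 29.5×23 cube is present, so the union is just that shape — boundary = 105.00 mm. Overall, the cross-section is a single solid region. Total boundary length (outer) = 105.00 mm.

105.00 mm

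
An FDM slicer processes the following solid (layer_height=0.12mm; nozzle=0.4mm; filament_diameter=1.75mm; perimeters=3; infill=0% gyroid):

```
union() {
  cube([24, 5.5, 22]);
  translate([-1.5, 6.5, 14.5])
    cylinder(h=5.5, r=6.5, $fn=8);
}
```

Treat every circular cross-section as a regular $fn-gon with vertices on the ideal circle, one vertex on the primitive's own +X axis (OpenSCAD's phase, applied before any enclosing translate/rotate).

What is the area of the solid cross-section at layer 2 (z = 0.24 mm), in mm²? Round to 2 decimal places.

132.00 mm²

At z = 0.24 mm: the 24×5.5 cube contributes its full rectangle (area 132.00 mm²); the cylinder at (-1.5, 6.5) is absent (z outside [14.5, 20]); Combining (union): only the 24×5.5 cube is present, so the union is just that shape — area = 132.00 mm². Overall, the cross-section is a single solid region. Net area = 132.00 mm².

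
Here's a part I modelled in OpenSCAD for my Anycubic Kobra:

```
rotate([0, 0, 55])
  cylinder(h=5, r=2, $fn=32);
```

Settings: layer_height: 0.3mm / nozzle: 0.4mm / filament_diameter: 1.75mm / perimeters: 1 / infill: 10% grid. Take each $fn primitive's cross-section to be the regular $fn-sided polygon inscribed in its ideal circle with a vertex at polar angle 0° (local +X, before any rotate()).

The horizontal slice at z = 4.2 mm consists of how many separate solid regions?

1

At z = 4.2 mm: the r=2 cylinder contributes a regular 32-gon of circumradius 2; (rotated 55° about Z; rotation is an isometry so areas/perimeters/island counts are preserved). The result has 1 disconnected region.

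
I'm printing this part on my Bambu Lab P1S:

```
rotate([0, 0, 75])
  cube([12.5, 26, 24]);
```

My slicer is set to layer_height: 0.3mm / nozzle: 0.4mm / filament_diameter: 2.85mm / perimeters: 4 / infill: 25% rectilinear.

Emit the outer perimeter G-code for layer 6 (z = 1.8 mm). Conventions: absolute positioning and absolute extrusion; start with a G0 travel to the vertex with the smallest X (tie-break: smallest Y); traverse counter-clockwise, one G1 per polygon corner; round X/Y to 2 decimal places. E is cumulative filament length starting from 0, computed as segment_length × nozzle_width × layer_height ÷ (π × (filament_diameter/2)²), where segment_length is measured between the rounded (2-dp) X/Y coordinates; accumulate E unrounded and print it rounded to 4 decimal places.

G0 X-25.11 Y6.73 Z1.80
G1 X0.00 Y0.00 E0.4890
G1 X3.24 Y12.07 E0.7241
G1 X-21.88 Y18.80 E1.2133
G1 X-25.11 Y6.73 E1.4483

At z = 1.8 mm: the 12.5×26 cube contributes its full rectangle; (whole slice rotated 75° about Z — lengths, areas and connectivity unchanged). The outline is a single polygon with 4 vertices. Extrusion per mm of travel: 0.4 × 0.3 / (π × 1.425²) = 0.018811. Accumulating E over each segment gives final E = 1.4483.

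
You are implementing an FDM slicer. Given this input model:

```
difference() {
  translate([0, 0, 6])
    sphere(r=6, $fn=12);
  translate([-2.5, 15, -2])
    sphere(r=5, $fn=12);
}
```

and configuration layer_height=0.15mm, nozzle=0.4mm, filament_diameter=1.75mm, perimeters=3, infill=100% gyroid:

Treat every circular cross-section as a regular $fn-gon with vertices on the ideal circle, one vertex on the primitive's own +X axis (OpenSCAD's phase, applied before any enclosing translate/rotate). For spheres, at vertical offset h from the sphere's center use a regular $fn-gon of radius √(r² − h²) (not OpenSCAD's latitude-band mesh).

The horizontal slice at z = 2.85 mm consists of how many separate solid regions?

At z = 2.85 mm: the r=6 sphere slices to a regular 12-gon of circumradius 5.107 (√(r²−h²) with h=3.15 from center); the sphere at (-2.5, 15): section is a regular 12-gon, circumradius = √(r²−h²) = √(5²−4.85²) = 1.216; After the difference (first − rest): starting from the r=6 sphere, the r=5 sphere at (-2.5, 15) misses the remaining region (no effect) — 1 connected region. The result has 1 disconnected region.

1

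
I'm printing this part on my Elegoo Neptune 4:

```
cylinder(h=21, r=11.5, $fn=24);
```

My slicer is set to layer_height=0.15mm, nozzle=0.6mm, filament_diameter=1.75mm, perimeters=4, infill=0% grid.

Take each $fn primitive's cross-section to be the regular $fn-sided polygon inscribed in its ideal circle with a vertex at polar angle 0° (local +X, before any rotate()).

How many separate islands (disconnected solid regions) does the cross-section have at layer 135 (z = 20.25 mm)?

At z = 20.25 mm: the cylinder: section is a regular 24-gon, circumradius r=11.5. Overall, the cross-section is a single solid region. Island count = 1.

1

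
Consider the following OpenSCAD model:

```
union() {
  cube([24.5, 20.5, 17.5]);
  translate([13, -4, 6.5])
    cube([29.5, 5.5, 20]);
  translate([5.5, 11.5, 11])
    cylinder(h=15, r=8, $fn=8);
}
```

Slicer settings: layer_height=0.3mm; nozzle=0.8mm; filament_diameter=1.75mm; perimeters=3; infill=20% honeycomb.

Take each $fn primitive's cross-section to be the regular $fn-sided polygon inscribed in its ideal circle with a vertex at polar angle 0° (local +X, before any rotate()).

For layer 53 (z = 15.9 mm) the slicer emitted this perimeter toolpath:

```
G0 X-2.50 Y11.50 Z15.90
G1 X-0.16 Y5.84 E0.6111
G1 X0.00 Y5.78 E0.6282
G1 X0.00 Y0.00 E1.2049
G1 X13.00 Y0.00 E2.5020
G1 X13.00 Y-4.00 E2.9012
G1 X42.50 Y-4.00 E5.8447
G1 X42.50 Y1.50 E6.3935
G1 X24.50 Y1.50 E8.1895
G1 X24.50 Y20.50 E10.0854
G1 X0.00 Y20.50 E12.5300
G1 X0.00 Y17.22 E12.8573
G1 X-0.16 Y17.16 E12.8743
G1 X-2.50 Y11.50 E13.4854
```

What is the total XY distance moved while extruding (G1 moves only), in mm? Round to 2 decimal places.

Sum the Euclidean lengths of each G1 segment: total = 135.15 mm.

135.15 mm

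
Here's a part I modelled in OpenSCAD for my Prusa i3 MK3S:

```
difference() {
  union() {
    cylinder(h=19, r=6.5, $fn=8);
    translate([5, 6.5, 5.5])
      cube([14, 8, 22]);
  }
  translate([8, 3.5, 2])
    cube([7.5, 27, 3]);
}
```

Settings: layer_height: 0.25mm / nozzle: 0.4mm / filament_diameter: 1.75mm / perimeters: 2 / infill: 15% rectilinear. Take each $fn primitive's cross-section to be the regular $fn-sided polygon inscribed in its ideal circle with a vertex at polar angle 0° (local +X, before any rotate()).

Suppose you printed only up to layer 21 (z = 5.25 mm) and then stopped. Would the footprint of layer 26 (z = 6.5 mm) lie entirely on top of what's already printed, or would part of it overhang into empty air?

part overhangs

Compare the two slices. At z = 5.25: the cylinder: section is a regular 8-gon, circumradius r=6.5 (area = (8/2)·6.500²·sin(360°/8) = 119.50 mm²); the cube at (5, 6.5) does not reach this height (z outside [5.5, 27.5]); Combining (union): only the r=6.5 cylinder is present, so the union is just that shape — area = 119.50 mm²; the cube at (8, 3.5) is not intersected at this z (z outside [2, 5]); After the difference (first − rest): none of the subtracted shapes is present at this height, so the result so far is unchanged — area = 119.50 mm². At z = 6.5: the r=6.5 cylinder contributes a regular 8-gon of circumradius 6.5 (area = (8/2)·6.500²·sin(360°/8) = 119.50 mm²); the 14×8 cube at (5, 6.5) contributes its full rectangle (area 112.00 mm²); Combining (union): the 2 present regions are separate (no shared area or edge), so areas and boundary lengths simply add and each stays a separate island — area = 231.50 mm²; the cube at (8, 3.5) does not reach this height (z outside [2, 5]); Subtracting the remaining from the first: none of the subtracted shapes is present at this height, so the result so far is unchanged — area = 231.50 mm². Checking containment: at z = 6.5 the cross-section extends beyond the z = 5.25 cross-section by about 112.00 mm².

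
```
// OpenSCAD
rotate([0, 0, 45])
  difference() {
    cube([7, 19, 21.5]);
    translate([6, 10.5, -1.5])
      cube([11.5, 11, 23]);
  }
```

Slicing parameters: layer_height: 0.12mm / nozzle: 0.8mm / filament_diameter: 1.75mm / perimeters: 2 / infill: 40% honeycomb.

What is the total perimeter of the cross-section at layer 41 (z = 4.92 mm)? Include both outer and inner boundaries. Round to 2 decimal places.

At z = 4.92 mm: the cube is present — its section is the full 7×19 rectangle (perimeter 52.00 mm); the cube at (6, 10.5) (footprint 11.5×11) is included at this height (perimeter 45.00 mm); After the difference (first − rest): starting from the 7×19 cube, the 11.5×11 cube at (6, 10.5) partially overlaps it — only the 8.50 mm² overlap (of its 126.50 mm²) is removed, clipping the outline — boundary = 52.00 mm; (whole slice rotated 45° about Z — lengths, areas and connectivity unchanged). Overall, the cross-section is a single solid region. Total boundary length (outer) = 52.00 mm.

52.00 mm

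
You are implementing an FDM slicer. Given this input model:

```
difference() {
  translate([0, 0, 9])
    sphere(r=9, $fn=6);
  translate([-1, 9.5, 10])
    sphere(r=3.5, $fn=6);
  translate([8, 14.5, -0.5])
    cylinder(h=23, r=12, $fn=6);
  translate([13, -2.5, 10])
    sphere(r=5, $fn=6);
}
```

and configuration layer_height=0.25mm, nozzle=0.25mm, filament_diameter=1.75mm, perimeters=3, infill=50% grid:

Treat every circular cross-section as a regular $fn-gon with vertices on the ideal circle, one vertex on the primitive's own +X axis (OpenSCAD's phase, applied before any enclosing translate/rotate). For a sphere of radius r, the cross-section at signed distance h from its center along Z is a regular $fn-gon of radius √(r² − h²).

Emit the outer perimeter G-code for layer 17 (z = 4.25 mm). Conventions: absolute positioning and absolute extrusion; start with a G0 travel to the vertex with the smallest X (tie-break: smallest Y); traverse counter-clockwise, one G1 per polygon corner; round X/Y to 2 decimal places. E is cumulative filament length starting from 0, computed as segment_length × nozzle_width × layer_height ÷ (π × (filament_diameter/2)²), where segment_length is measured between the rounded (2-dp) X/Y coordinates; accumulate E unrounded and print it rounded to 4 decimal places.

At z = 4.25 mm: the sphere: section is a regular 6-gon, circumradius = √(r²−h²) = √(9²−4.75²) = 7.644; the sphere at (-1, 9.5) is absent (|z−center|=5.750 > r=3.5); the r=12 cylinder at (8, 14.5) contributes a regular 6-gon of circumradius 12; the sphere at (13, -2.5) is not intersected at this z (|z−center|=5.750 > r=5); Taking the first minus the rest: starting from the r=9 sphere, the r=12 cylinder at (8, 14.5) partially overlaps it — only the 8.22 mm² overlap (of its 374.12 mm²) is removed, clipping the outline — 1 connected region. The outline is a single polygon with 8 vertices. Extrusion per mm of travel: 0.25 × 0.25 / (π × 0.875²) = 0.025984. Accumulating E over each segment gives final E = 1.1914.

G0 X-7.64 Y0.00 Z4.25
G1 X-3.82 Y-6.62 E0.1986
G1 X3.82 Y-6.62 E0.3971
G1 X7.64 Y0.00 E0.5957
G1 X5.27 Y4.11 E0.7190
G1 X2.00 Y4.11 E0.8040
G1 X0.55 Y6.62 E0.8793
G1 X-3.82 Y6.62 E0.9928
G1 X-7.64 Y0.00 E1.1914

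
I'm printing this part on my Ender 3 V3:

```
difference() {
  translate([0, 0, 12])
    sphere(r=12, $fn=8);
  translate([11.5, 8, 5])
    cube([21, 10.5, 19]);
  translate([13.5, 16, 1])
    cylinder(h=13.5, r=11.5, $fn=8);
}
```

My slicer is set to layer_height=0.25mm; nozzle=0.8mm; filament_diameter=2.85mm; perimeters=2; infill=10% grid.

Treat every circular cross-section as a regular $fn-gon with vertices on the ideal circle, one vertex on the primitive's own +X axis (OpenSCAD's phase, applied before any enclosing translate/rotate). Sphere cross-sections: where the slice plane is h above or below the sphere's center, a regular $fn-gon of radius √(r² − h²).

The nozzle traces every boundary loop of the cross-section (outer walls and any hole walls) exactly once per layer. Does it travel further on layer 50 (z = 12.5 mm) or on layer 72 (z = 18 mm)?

layer 50 (z = 12.5 mm)

Layer 50 (z = 12.5): the sphere: section is a regular 8-gon, circumradius = √(r²−h²) = √(12²−0.5²) = 11.990 (perimeter = 2·8·11.990·sin(180°/8) = 73.41 mm); the cube at (11.5, 8) (footprint 21×10.5) is included at this height (perimeter 63.00 mm); the r=11.5 cylinder at (13.5, 16) gives a regular 8-gon of circumradius 11.5 (constant along its height) (perimeter = 2·8·11.500·sin(180°/8) = 70.41 mm); After the difference (first − rest): starting from the r=12 sphere, the 21×10.5 cube at (11.5, 8) misses the remaining region (no effect); the r=11.5 cylinder at (13.5, 16) partially overlaps it — only the 7.70 mm² overlap (of its 374.06 mm²) is removed, clipping the outline — boundary = 73.41 mm. So its perimeter = 73.41 mm. Layer 72 (z = 18): the sphere: section is a regular 8-gon, circumradius = √(r²−h²) = √(12²−6²) = 10.392 (perimeter = 2·8·10.392·sin(180°/8) = 63.63 mm); the cube at (11.5, 8) (footprint 21×10.5) is included at this height (perimeter 63.00 mm); the cylinder at (13.5, 16) is absent (z outside [1, 14.5]); Taking the first minus the rest: starting from the r=12 sphere, the 21×10.5 cube at (11.5, 8) misses the remaining region (no effect) — boundary = 63.63 mm. So its perimeter = 63.63 mm. Layer 50 is larger (73.41 vs 63.63 mm).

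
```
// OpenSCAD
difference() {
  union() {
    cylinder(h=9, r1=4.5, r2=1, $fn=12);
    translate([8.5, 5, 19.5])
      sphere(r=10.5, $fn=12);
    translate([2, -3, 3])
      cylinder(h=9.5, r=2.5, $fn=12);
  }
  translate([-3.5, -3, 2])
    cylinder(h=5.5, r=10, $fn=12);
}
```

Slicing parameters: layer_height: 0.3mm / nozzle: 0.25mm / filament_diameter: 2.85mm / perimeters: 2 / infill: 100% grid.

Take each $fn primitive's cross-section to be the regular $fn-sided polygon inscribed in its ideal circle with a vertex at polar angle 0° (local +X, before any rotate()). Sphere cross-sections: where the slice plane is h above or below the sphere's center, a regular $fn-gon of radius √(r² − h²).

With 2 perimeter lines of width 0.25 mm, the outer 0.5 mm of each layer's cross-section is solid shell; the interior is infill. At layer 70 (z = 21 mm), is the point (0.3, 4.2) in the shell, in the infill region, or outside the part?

At z = 21 mm: the cone is absent (z outside [0, 9]); the r=10.5 sphere at (8.5, 5) contributes a regular 12-gon of circumradius √(10.5²−1.5²) = 10.392; the cylinder at (2, -3) is not intersected at this z (z outside [3, 12.5]); Merging all regions: only the r=10.5 sphere at (8.5, 5) is present, so the union is just that shape — 1 connected region; the cylinder at (-3.5, -3) is not intersected at this z (z outside [2, 7.5]); Subtracting the remaining from the first: none of the subtracted shapes is present at this height, so that combined region is unchanged — 1 connected region. Overall, the cross-section is a single solid region. The nearest boundary edge runs (-1.89, 5.00)→(-0.50, -0.20); distance from the point to it = 1.91 mm. The point is inside the cross-section and 1.91 mm from the nearest boundary — more than the 0.5 mm shell width (2 × 0.25), so it's in the infill interior.

infill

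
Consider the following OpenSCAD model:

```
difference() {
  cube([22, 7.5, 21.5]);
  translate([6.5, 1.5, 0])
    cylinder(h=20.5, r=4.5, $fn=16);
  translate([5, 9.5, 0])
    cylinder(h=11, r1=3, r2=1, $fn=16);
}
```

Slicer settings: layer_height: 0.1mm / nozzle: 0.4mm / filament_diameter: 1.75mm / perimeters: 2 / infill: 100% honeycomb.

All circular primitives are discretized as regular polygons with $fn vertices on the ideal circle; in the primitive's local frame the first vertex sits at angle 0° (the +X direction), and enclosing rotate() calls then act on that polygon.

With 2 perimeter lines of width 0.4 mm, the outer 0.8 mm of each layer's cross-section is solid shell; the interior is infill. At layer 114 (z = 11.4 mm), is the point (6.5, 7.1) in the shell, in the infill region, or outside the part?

shell

At z = 11.4 mm: the 22×7.5 cube contributes its full rectangle; the cylinder at (6.5, 1.5): section is a regular 16-gon, circumradius r=4.5; the cone at (5, 9.5) is not intersected at this z (z outside [0, 11]); Taking the first minus the rest: starting from the 22×7.5 cube, the r=4.5 cylinder at (6.5, 1.5) partially overlaps it — only the 44.05 mm² overlap (of its 61.99 mm²) is removed, clipping the outline — 1 connected region. Overall, the cross-section is a single solid region. The nearest boundary edge runs (0.00, 7.50)→(22.00, 7.50); distance from the point to it = 0.40 mm. The point is inside the cross-section, 0.40 mm from the nearest boundary — within the 0.8 mm shell band (2 × 0.4).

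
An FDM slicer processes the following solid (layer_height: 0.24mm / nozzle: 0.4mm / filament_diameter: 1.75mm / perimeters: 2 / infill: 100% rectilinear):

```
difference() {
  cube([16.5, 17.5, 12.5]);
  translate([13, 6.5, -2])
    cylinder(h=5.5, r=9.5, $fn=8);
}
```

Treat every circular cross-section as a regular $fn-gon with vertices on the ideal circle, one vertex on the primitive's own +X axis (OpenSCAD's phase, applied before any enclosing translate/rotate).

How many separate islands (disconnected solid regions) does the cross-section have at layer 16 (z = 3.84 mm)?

At z = 3.84 mm: the 16.5×17.5 cube contributes its full rectangle; the cylinder at (13, 6.5) is absent (z outside [-2, 3.5]); After the difference (first − rest): none of the subtracted shapes is present at this height, so the 16.5×17.5 cube is unchanged — 1 connected region. Overall, the cross-section is a single solid region. Island count = 1.

1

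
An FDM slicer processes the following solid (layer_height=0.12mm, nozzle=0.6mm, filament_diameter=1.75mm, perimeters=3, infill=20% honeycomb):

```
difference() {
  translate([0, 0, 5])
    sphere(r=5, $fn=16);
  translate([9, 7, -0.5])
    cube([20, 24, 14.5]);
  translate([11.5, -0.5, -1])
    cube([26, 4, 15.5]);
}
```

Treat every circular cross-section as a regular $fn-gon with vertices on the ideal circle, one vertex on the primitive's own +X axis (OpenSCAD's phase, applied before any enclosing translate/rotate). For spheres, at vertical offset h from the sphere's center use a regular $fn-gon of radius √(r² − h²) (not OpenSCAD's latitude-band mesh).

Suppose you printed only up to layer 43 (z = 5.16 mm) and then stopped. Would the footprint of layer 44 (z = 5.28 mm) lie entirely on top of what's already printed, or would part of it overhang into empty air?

Compare the two slices. At z = 5.16: the sphere: section is a regular 16-gon, circumradius = √(r²−h²) = √(5²−0.16²) = 4.997 (area = (16/2)·4.997²·sin(360°/16) = 76.46 mm²); the cube at (9, 7) is present — its section is the full 20×24 rectangle (area 480.00 mm²); the cube at (11.5, -0.5) (footprint 26×4) is included at this height (area 104.00 mm²); Subtracting the remaining from the first: starting from the r=5 sphere (76.46 mm²), the 20×24 cube at (9, 7) misses the remaining region (no effect); the 26×4 cube at (11.5, -0.5) misses the remaining region (no effect) — area = 76.46 mm². At z = 5.28: the sphere: section is a regular 16-gon, circumradius = √(r²−h²) = √(5²−0.28²) = 4.992 (area = (16/2)·4.992²·sin(360°/16) = 76.30 mm²); the cube at (9, 7) is present — its section is the full 20×24 rectangle (area 480.00 mm²); the cube at (11.5, -0.5) is present — its section is the full 26×4 rectangle (area 104.00 mm²); After the difference (first − rest): starting from the r=5 sphere (76.30 mm²), the 20×24 cube at (9, 7) misses the remaining region (no effect); the 26×4 cube at (11.5, -0.5) misses the remaining region (no effect) — area = 76.30 mm². Checking containment: the cross-section at z = 5.28 is a subset of the cross-section at z = 5.16.

entirely on top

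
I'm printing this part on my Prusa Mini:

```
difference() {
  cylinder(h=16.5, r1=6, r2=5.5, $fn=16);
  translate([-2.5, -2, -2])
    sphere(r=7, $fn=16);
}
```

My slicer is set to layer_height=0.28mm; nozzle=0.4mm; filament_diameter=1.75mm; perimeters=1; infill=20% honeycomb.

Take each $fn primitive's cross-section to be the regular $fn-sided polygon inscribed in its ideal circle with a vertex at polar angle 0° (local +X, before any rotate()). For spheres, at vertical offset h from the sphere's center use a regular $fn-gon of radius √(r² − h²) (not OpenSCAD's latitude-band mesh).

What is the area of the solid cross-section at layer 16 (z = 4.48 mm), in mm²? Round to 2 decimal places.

At z = 4.48 mm: the cone: at t=0.272 of its height the radius interpolates to r₁+(r₂−r₁)t = 5.864, giving a regular 16-gon of that circumradius (area = (16/2)·5.864²·sin(360°/16) = 105.28 mm²); the r=7 sphere at (-2.5, -2) slices to a regular 16-gon of circumradius 2.648 (√(r²−h²) with h=6.48 from center) (area = (16/2)·2.648²·sin(360°/16) = 21.46 mm²); Subtracting the remaining from the first: starting from the cone (105.28 mm²), the r=7 sphere at (-2.5, -2) partially overlaps it — only the 21.42 mm² overlap (of its 21.46 mm²) is removed, clipping the outline — area = 83.86 mm². Overall, the cross-section is a single solid region. Net area = 83.86 mm².

83.86 mm²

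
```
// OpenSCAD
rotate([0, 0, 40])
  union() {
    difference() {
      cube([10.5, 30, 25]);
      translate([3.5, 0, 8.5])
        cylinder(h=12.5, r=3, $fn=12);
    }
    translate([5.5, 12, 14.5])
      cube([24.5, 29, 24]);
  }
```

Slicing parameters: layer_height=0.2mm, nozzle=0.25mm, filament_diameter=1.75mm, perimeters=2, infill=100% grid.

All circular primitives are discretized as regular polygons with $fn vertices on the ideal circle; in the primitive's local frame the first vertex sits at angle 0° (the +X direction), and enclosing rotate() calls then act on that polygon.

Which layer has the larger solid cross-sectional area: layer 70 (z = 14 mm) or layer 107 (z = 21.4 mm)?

layer 107 (z = 21.4 mm)

Layer 70 (z = 14): the cube (footprint 10.5×30) is included at this height (area 315.00 mm²); the r=3 cylinder at (3.5, 0) gives a regular 12-gon of circumradius 3 (constant along its height) (area = (12/2)·3.000²·sin(360°/12) = 27.00 mm²); After the difference (first − rest): starting from the 10.5×30 cube (315.00 mm²), the r=3 cylinder at (3.5, 0) partially overlaps it — only the 13.50 mm² overlap (of its 27.00 mm²) is removed, clipping the outline — area = 301.50 mm²; the cube at (5.5, 12) is absent (z outside [14.5, 38.5]); Taking the union: only that combined region is present, so the union is just that shape — area = 301.50 mm²; (whole slice rotated 40° about Z — lengths, areas and connectivity unchanged). So its area = 301.50 mm². Layer 107 (z = 21.4): the 10.5×30 cube contributes its full rectangle (area 315.00 mm²); the cylinder at (3.5, 0) does not reach this height (z outside [8.5, 21]); Taking the first minus the rest: none of the subtracted shapes is present at this height, so the 10.5×30 cube is unchanged — area = 315.00 mm²; the cube at (5.5, 12) is present — its section is the full 24.5×29 rectangle (area 710.50 mm²); Taking the union: the regions partially overlap — summed areas 1025.50 mm² minus the doubly-counted overlap 90.00 mm² gives 935.50 mm² — area = 935.50 mm²; (rotated 40° about Z; rotation is an isometry so areas/perimeters/island counts are preserved). So its area = 935.50 mm². Layer 107 is larger (935.50 vs 301.50 mm²).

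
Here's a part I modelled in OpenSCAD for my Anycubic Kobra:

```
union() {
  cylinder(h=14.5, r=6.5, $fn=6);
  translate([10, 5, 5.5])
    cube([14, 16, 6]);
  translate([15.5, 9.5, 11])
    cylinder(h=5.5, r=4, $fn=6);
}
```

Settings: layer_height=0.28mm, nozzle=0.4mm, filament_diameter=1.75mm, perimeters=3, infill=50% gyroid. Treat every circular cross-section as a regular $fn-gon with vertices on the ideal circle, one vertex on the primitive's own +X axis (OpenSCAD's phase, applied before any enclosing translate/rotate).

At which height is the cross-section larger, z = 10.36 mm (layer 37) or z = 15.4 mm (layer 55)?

Layer 37 (z = 10.36): the cylinder: section is a regular 6-gon, circumradius r=6.5 (area = (6/2)·6.500²·sin(360°/6) = 109.77 mm²); the 14×16 cube at (10, 5) contributes its full rectangle (area 224.00 mm²); the cylinder at (15.5, 9.5) does not reach this height (z outside [11, 16.5]); Taking the union: the 2 present regions are separate (no shared area or edge), so areas and boundary lengths simply add and each stays a separate island — area = 333.77 mm². So its area = 333.77 mm². Layer 55 (z = 15.4): the cylinder is absent (z outside [0, 14.5]); the cube at (10, 5) is absent (z outside [5.5, 11.5]); the r=4 cylinder at (15.5, 9.5) contributes a regular 6-gon of circumradius 4 (area = (6/2)·4.000²·sin(360°/6) = 41.57 mm²); Combining (union): only the r=4 cylinder at (15.5, 9.5) is present, so the union is just that shape — area = 41.57 mm². So its area = 41.57 mm². Layer 37 is larger (333.77 vs 41.57 mm²).

layer 37 (z = 10.36 mm)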